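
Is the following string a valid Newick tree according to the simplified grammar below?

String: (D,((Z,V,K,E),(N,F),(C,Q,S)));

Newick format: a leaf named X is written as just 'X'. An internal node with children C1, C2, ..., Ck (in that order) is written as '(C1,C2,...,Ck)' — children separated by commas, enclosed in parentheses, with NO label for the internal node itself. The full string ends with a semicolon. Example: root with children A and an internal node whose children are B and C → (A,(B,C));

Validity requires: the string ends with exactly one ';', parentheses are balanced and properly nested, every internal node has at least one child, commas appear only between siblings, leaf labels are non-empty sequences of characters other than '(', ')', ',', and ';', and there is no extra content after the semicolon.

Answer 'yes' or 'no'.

Input: (D,((Z,V,K,E),(N,F),(C,Q,S)));
Paren balance: 5 '(' vs 5 ')' OK
Ends with single ';': True
Full parse: OK
Valid: True

Answer: yes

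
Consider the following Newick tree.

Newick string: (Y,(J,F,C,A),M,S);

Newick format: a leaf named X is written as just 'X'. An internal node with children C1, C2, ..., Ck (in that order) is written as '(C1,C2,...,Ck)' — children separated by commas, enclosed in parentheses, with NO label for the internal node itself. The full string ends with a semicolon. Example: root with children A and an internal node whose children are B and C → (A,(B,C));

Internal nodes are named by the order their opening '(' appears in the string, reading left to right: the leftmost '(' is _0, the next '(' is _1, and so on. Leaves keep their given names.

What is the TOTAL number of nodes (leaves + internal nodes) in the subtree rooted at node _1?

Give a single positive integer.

Answer: 5

Derivation:
Newick: (Y,(J,F,C,A),M,S);
Locate _1: it is the '(' at position 3 (the 2nd '(' reading left to right).
Query: subtree rooted at _1
_1: subtree_size = 1 + 4
  J: subtree_size = 1 + 0
  F: subtree_size = 1 + 0
  C: subtree_size = 1 + 0
  A: subtree_size = 1 + 0
Total subtree size of _1: 5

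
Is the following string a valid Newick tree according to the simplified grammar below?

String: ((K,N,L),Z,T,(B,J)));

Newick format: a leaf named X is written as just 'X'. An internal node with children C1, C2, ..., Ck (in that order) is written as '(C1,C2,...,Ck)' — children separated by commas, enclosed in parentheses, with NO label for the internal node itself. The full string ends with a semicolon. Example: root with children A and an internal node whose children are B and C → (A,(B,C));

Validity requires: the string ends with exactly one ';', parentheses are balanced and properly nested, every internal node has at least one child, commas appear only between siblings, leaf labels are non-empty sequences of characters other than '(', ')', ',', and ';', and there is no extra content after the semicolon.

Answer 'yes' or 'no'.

Input: ((K,N,L),Z,T,(B,J)));
Paren balance: 3 '(' vs 4 ')' MISMATCH
Ends with single ';': True
Full parse: FAILS (extra content after tree at pos 19)
Valid: False

Answer: no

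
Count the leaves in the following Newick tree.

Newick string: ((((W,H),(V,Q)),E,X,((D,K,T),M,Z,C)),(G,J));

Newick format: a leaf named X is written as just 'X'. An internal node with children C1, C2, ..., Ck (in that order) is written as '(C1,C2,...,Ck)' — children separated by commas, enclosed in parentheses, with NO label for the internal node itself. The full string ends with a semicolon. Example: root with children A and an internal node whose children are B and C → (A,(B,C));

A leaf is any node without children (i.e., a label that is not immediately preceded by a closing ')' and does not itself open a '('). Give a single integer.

Newick: ((((W,H),(V,Q)),E,X,((D,K,T),M,Z,C)),(G,J));
Scan left-to-right; a leaf is any maximal label run not followed by '(':
  pos 4: leaf 'W' → count = 1
  pos 6: leaf 'H' → count = 2
  pos 10: leaf 'V' → count = 3
  pos 12: leaf 'Q' → count = 4
  pos 16: leaf 'E' → count = 5
  pos 18: leaf 'X' → count = 6
  pos 22: leaf 'D' → count = 7
  pos 24: leaf 'K' → count = 8
  pos 26: leaf 'T' → count = 9
  pos 29: leaf 'M' → count = 10
  pos 31: leaf 'Z' → count = 11
  pos 33: leaf 'C' → count = 12
  pos 38: leaf 'G' → count = 13
  pos 40: leaf 'J' → count = 14
Total leaves: 14

Answer: 14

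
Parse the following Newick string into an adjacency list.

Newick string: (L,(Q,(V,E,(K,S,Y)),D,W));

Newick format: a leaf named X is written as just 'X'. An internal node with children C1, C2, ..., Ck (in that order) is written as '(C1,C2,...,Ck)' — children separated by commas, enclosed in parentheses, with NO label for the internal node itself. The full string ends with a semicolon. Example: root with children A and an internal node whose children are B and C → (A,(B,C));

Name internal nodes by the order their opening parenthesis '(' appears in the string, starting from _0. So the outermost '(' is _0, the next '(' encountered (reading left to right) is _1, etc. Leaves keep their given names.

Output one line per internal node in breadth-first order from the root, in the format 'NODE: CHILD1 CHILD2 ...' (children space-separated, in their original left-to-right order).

Input: (L,(Q,(V,E,(K,S,Y)),D,W));
Scanning left-to-right, naming '(' by encounter order:
  pos 0: '(' -> open internal node _0 (depth 1)
  pos 3: '(' -> open internal node _1 (depth 2)
  pos 6: '(' -> open internal node _2 (depth 3)
  pos 11: '(' -> open internal node _3 (depth 4)
  pos 17: ')' -> close internal node _3 (now at depth 3)
  pos 18: ')' -> close internal node _2 (now at depth 2)
  pos 23: ')' -> close internal node _1 (now at depth 1)
  pos 24: ')' -> close internal node _0 (now at depth 0)
Total internal nodes: 4
BFS adjacency from root:
  _0: L _1
  _1: Q _2 D W
  _2: V E _3
  _3: K S Y

Answer: _0: L _1
_1: Q _2 D W
_2: V E _3
_3: K S Y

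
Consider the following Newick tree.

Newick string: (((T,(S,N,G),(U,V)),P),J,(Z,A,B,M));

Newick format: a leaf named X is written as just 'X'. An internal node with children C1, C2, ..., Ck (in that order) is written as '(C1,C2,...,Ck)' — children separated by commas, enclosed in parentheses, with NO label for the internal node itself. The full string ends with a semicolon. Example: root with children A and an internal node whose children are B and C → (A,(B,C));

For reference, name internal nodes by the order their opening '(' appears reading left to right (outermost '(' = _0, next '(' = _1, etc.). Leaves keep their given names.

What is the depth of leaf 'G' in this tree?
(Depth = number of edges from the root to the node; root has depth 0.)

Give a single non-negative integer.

Answer: 4

Derivation:
Newick: (((T,(S,N,G),(U,V)),P),J,(Z,A,B,M));
Naming internals by '(' encounter order: outermost '(' = _0, next = _1, ...
Query node: G
Path from root: _0 -> _1 -> _2 -> _3 -> G
Depth of G: 4 (number of edges from root)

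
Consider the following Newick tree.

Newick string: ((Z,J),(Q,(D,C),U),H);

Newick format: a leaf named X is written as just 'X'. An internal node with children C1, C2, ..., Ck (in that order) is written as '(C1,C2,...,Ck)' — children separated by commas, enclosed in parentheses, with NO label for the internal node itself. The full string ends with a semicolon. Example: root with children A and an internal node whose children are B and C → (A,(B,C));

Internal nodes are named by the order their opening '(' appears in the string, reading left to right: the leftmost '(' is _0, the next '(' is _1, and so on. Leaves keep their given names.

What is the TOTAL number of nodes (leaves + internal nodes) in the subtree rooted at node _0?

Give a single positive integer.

Newick: ((Z,J),(Q,(D,C),U),H);
Locate _0: it is the '(' at position 0 (the 1st '(' reading left to right).
Query: subtree rooted at _0
_0: subtree_size = 1 + 10
  _1: subtree_size = 1 + 2
    Z: subtree_size = 1 + 0
    J: subtree_size = 1 + 0
  _2: subtree_size = 1 + 5
    Q: subtree_size = 1 + 0
    _3: subtree_size = 1 + 2
      D: subtree_size = 1 + 0
      C: subtree_size = 1 + 0
    U: subtree_size = 1 + 0
  H: subtree_size = 1 + 0
Total subtree size of _0: 11

Answer: 11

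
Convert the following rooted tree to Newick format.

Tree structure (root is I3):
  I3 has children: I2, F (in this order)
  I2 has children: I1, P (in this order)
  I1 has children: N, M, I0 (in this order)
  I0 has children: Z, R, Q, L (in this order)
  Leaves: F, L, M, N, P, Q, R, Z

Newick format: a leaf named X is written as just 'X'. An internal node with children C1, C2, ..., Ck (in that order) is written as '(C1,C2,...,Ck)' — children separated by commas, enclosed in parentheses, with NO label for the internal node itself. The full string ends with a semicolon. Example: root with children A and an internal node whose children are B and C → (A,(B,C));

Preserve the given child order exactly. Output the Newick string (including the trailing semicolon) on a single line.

Answer: (((N,M,(Z,R,Q,L)),P),F);

Derivation:
internal I3 with children ['I2', 'F']
  internal I2 with children ['I1', 'P']
    internal I1 with children ['N', 'M', 'I0']
      leaf 'N' → 'N'
      leaf 'M' → 'M'
      internal I0 with children ['Z', 'R', 'Q', 'L']
        leaf 'Z' → 'Z'
        leaf 'R' → 'R'
        leaf 'Q' → 'Q'
        leaf 'L' → 'L'
      → '(Z,R,Q,L)'
    → '(N,M,(Z,R,Q,L))'
    leaf 'P' → 'P'
  → '((N,M,(Z,R,Q,L)),P)'
  leaf 'F' → 'F'
→ '(((N,M,(Z,R,Q,L)),P),F)'
Final: (((N,M,(Z,R,Q,L)),P),F);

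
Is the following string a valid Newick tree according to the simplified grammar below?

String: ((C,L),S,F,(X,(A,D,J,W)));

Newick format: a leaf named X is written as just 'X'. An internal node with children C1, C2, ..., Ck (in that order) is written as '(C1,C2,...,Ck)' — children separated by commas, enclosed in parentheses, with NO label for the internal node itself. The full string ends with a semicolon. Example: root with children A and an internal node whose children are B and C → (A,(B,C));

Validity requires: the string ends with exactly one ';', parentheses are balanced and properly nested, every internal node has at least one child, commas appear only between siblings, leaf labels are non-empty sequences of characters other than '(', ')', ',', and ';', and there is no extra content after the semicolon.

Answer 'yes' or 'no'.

Answer: yes

Derivation:
Input: ((C,L),S,F,(X,(A,D,J,W)));
Paren balance: 4 '(' vs 4 ')' OK
Ends with single ';': True
Full parse: OK
Valid: True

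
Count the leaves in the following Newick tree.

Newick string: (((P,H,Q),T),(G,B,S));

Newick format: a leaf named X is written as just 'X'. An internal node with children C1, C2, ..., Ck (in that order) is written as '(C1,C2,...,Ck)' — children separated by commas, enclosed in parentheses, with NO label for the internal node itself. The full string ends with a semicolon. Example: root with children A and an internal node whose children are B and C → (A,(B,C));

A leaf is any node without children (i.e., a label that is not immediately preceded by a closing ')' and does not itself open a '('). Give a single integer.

Answer: 7

Derivation:
Newick: (((P,H,Q),T),(G,B,S));
Scan left-to-right; a leaf is any maximal label run not followed by '(':
  pos 3: leaf 'P' → count = 1
  pos 5: leaf 'H' → count = 2
  pos 7: leaf 'Q' → count = 3
  pos 10: leaf 'T' → count = 4
  pos 14: leaf 'G' → count = 5
  pos 16: leaf 'B' → count = 6
  pos 18: leaf 'S' → count = 7
Total leaves: 7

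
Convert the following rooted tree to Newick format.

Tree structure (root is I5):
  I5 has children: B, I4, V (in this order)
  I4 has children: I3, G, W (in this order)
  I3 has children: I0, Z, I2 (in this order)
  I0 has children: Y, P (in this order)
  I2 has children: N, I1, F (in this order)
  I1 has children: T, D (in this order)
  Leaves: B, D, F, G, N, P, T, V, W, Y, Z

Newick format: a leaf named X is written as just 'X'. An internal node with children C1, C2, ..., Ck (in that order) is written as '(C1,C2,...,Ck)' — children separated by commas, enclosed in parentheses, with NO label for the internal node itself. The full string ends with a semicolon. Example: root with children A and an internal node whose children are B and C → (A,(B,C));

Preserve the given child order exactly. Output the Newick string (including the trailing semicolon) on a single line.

Answer: (B,(((Y,P),Z,(N,(T,D),F)),G,W),V);

Derivation:
internal I5 with children ['B', 'I4', 'V']
  leaf 'B' → 'B'
  internal I4 with children ['I3', 'G', 'W']
    internal I3 with children ['I0', 'Z', 'I2']
      internal I0 with children ['Y', 'P']
        leaf 'Y' → 'Y'
        leaf 'P' → 'P'
      → '(Y,P)'
      leaf 'Z' → 'Z'
      internal I2 with children ['N', 'I1', 'F']
        leaf 'N' → 'N'
        internal I1 with children ['T', 'D']
          leaf 'T' → 'T'
          leaf 'D' → 'D'
        → '(T,D)'
        leaf 'F' → 'F'
      → '(N,(T,D),F)'
    → '((Y,P),Z,(N,(T,D),F))'
    leaf 'G' → 'G'
    leaf 'W' → 'W'
  → '(((Y,P),Z,(N,(T,D),F)),G,W)'
  leaf 'V' → 'V'
→ '(B,(((Y,P),Z,(N,(T,D),F)),G,W),V)'
Final: (B,(((Y,P),Z,(N,(T,D),F)),G,W),V);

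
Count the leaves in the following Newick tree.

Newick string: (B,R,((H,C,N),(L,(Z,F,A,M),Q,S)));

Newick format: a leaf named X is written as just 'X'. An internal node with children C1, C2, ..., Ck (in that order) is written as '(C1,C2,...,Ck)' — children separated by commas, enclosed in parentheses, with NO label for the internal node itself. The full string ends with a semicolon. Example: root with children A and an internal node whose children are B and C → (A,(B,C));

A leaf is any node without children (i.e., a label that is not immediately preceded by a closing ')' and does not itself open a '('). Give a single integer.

Newick: (B,R,((H,C,N),(L,(Z,F,A,M),Q,S)));
Scan left-to-right; a leaf is any maximal label run not followed by '(':
  pos 1: leaf 'B' → count = 1
  pos 3: leaf 'R' → count = 2
  pos 7: leaf 'H' → count = 3
  pos 9: leaf 'C' → count = 4
  pos 11: leaf 'N' → count = 5
  pos 15: leaf 'L' → count = 6
  pos 18: leaf 'Z' → count = 7
  pos 20: leaf 'F' → count = 8
  pos 22: leaf 'A' → count = 9
  pos 24: leaf 'M' → count = 10
  pos 27: leaf 'Q' → count = 11
  pos 29: leaf 'S' → count = 12
Total leaves: 12

Answer: 12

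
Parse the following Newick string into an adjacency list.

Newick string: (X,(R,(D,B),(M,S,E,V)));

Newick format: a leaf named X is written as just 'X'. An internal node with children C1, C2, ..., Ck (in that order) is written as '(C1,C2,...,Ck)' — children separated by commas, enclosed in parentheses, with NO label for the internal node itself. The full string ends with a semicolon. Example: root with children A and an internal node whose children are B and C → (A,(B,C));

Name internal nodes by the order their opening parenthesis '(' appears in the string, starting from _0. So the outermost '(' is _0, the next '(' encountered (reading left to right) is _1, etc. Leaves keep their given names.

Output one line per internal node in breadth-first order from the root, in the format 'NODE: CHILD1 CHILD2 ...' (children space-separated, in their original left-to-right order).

Answer: _0: X _1
_1: R _2 _3
_2: D B
_3: M S E V

Derivation:
Input: (X,(R,(D,B),(M,S,E,V)));
Scanning left-to-right, naming '(' by encounter order:
  pos 0: '(' -> open internal node _0 (depth 1)
  pos 3: '(' -> open internal node _1 (depth 2)
  pos 6: '(' -> open internal node _2 (depth 3)
  pos 10: ')' -> close internal node _2 (now at depth 2)
  pos 12: '(' -> open internal node _3 (depth 3)
  pos 20: ')' -> close internal node _3 (now at depth 2)
  pos 21: ')' -> close internal node _1 (now at depth 1)
  pos 22: ')' -> close internal node _0 (now at depth 0)
Total internal nodes: 4
BFS adjacency from root:
  _0: X _1
  _1: R _2 _3
  _2: D B
  _3: M S E V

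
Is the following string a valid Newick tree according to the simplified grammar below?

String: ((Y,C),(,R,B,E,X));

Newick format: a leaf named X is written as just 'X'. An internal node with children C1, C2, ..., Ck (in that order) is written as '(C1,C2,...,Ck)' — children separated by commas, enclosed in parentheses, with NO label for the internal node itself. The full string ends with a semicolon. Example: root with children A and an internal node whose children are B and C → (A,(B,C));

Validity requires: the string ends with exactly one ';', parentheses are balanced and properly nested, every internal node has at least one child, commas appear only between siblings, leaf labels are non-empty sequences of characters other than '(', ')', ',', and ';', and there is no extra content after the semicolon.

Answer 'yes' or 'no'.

Answer: no

Derivation:
Input: ((Y,C),(,R,B,E,X));
Paren balance: 3 '(' vs 3 ')' OK
Ends with single ';': True
Full parse: FAILS (empty leaf label at pos 8)
Valid: False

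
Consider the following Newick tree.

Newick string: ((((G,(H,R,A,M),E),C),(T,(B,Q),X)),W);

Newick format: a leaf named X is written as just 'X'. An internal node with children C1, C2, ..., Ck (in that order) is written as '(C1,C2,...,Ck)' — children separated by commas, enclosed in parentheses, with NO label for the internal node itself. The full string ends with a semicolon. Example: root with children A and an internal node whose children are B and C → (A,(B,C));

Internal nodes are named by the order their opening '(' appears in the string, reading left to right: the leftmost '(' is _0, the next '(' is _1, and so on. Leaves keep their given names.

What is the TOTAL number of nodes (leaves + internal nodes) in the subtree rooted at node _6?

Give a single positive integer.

Answer: 3

Derivation:
Newick: ((((G,(H,R,A,M),E),C),(T,(B,Q),X)),W);
Locate _6: it is the '(' at position 25 (the 7th '(' reading left to right).
Query: subtree rooted at _6
_6: subtree_size = 1 + 2
  B: subtree_size = 1 + 0
  Q: subtree_size = 1 + 0
Total subtree size of _6: 3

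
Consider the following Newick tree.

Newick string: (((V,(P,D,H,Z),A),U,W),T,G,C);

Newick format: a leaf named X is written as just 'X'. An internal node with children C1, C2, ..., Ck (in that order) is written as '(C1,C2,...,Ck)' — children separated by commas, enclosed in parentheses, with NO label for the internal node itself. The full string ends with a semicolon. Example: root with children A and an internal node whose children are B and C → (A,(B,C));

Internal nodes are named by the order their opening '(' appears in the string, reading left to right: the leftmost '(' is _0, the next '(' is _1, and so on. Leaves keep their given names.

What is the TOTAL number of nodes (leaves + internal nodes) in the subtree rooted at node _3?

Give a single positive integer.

Answer: 5

Derivation:
Newick: (((V,(P,D,H,Z),A),U,W),T,G,C);
Locate _3: it is the '(' at position 5 (the 4th '(' reading left to right).
Query: subtree rooted at _3
_3: subtree_size = 1 + 4
  P: subtree_size = 1 + 0
  D: subtree_size = 1 + 0
  H: subtree_size = 1 + 0
  Z: subtree_size = 1 + 0
Total subtree size of _3: 5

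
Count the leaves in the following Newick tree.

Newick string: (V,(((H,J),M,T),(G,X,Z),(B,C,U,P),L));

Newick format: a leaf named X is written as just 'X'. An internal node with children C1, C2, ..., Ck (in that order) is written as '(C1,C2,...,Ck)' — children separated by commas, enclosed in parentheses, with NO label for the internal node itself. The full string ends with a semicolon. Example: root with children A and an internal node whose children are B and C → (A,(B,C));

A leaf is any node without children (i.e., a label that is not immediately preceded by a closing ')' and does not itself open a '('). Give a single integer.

Newick: (V,(((H,J),M,T),(G,X,Z),(B,C,U,P),L));
Scan left-to-right; a leaf is any maximal label run not followed by '(':
  pos 1: leaf 'V' → count = 1
  pos 6: leaf 'H' → count = 2
  pos 8: leaf 'J' → count = 3
  pos 11: leaf 'M' → count = 4
  pos 13: leaf 'T' → count = 5
  pos 17: leaf 'G' → count = 6
  pos 19: leaf 'X' → count = 7
  pos 21: leaf 'Z' → count = 8
  pos 25: leaf 'B' → count = 9
  pos 27: leaf 'C' → count = 10
  pos 29: leaf 'U' → count = 11
  pos 31: leaf 'P' → count = 12
  pos 34: leaf 'L' → count = 13
Total leaves: 13

Answer: 13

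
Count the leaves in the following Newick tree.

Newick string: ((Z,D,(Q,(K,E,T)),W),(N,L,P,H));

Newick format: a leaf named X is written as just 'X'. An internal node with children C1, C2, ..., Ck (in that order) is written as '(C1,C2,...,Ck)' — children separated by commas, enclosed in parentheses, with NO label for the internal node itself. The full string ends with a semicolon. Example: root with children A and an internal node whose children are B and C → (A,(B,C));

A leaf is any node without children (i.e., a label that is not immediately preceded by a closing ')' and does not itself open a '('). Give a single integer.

Newick: ((Z,D,(Q,(K,E,T)),W),(N,L,P,H));
Scan left-to-right; a leaf is any maximal label run not followed by '(':
  pos 2: leaf 'Z' → count = 1
  pos 4: leaf 'D' → count = 2
  pos 7: leaf 'Q' → count = 3
  pos 10: leaf 'K' → count = 4
  pos 12: leaf 'E' → count = 5
  pos 14: leaf 'T' → count = 6
  pos 18: leaf 'W' → count = 7
  pos 22: leaf 'N' → count = 8
  pos 24: leaf 'L' → count = 9
  pos 26: leaf 'P' → count = 10
  pos 28: leaf 'H' → count = 11
Total leaves: 11

Answer: 11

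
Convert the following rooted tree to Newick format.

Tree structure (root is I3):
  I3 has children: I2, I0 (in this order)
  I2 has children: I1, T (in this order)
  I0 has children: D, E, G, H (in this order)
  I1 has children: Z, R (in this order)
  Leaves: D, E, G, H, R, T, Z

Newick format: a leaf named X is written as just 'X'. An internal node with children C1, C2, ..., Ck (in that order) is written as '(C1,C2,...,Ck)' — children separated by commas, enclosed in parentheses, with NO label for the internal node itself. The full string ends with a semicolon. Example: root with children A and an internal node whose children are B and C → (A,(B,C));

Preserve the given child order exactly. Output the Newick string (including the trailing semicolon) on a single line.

Answer: (((Z,R),T),(D,E,G,H));

Derivation:
internal I3 with children ['I2', 'I0']
  internal I2 with children ['I1', 'T']
    internal I1 with children ['Z', 'R']
      leaf 'Z' → 'Z'
      leaf 'R' → 'R'
    → '(Z,R)'
    leaf 'T' → 'T'
  → '((Z,R),T)'
  internal I0 with children ['D', 'E', 'G', 'H']
    leaf 'D' → 'D'
    leaf 'E' → 'E'
    leaf 'G' → 'G'
    leaf 'H' → 'H'
  → '(D,E,G,H)'
→ '(((Z,R),T),(D,E,G,H))'
Final: (((Z,R),T),(D,E,G,H));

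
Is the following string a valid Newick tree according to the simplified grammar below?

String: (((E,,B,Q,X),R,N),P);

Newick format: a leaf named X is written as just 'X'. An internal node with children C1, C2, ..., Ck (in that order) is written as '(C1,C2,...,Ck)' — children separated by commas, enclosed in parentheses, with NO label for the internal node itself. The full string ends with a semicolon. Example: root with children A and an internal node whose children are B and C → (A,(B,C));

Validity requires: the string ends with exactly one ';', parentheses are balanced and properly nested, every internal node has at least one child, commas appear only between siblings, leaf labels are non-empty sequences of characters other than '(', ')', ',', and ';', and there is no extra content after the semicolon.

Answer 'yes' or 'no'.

Input: (((E,,B,Q,X),R,N),P);
Paren balance: 3 '(' vs 3 ')' OK
Ends with single ';': True
Full parse: FAILS (empty leaf label at pos 5)
Valid: False

Answer: no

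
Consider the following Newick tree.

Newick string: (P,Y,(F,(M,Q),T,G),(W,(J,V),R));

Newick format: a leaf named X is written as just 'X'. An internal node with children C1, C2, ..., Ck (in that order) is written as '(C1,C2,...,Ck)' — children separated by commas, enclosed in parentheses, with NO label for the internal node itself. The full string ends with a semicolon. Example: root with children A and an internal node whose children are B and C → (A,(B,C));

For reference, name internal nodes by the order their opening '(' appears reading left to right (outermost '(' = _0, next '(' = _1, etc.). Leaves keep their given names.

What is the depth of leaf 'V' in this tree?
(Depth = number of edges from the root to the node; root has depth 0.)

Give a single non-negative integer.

Newick: (P,Y,(F,(M,Q),T,G),(W,(J,V),R));
Naming internals by '(' encounter order: outermost '(' = _0, next = _1, ...
Query node: V
Path from root: _0 -> _3 -> _4 -> V
Depth of V: 3 (number of edges from root)

Answer: 3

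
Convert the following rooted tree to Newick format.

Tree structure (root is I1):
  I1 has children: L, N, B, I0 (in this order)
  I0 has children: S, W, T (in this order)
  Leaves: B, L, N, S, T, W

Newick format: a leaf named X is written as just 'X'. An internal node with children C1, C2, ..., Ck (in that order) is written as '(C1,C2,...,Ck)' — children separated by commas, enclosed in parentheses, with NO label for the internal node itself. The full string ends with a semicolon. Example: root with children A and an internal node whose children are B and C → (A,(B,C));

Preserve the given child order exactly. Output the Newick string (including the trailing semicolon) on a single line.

Answer: (L,N,B,(S,W,T));

Derivation:
internal I1 with children ['L', 'N', 'B', 'I0']
  leaf 'L' → 'L'
  leaf 'N' → 'N'
  leaf 'B' → 'B'
  internal I0 with children ['S', 'W', 'T']
    leaf 'S' → 'S'
    leaf 'W' → 'W'
    leaf 'T' → 'T'
  → '(S,W,T)'
→ '(L,N,B,(S,W,T))'
Final: (L,N,B,(S,W,T));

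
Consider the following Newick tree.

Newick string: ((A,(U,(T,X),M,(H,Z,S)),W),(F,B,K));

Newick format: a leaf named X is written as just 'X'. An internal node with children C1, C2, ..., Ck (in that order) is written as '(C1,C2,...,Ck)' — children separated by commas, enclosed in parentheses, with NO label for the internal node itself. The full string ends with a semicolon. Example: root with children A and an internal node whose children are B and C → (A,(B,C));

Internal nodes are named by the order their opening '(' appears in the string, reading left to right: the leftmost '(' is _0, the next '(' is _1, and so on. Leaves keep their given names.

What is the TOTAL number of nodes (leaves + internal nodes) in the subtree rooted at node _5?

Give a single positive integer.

Newick: ((A,(U,(T,X),M,(H,Z,S)),W),(F,B,K));
Locate _5: it is the '(' at position 27 (the 6th '(' reading left to right).
Query: subtree rooted at _5
_5: subtree_size = 1 + 3
  F: subtree_size = 1 + 0
  B: subtree_size = 1 + 0
  K: subtree_size = 1 + 0
Total subtree size of _5: 4

Answer: 4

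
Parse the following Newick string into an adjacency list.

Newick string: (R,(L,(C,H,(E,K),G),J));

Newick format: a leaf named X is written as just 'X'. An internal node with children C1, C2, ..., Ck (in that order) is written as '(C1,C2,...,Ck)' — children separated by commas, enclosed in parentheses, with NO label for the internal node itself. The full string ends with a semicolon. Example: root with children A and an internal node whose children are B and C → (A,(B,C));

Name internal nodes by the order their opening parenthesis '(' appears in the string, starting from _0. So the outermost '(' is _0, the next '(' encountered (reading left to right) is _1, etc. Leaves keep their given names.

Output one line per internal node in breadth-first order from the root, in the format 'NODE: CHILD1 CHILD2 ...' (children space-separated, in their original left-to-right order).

Input: (R,(L,(C,H,(E,K),G),J));
Scanning left-to-right, naming '(' by encounter order:
  pos 0: '(' -> open internal node _0 (depth 1)
  pos 3: '(' -> open internal node _1 (depth 2)
  pos 6: '(' -> open internal node _2 (depth 3)
  pos 11: '(' -> open internal node _3 (depth 4)
  pos 15: ')' -> close internal node _3 (now at depth 3)
  pos 18: ')' -> close internal node _2 (now at depth 2)
  pos 21: ')' -> close internal node _1 (now at depth 1)
  pos 22: ')' -> close internal node _0 (now at depth 0)
Total internal nodes: 4
BFS adjacency from root:
  _0: R _1
  _1: L _2 J
  _2: C H _3 G
  _3: E K

Answer: _0: R _1
_1: L _2 J
_2: C H _3 G
_3: E K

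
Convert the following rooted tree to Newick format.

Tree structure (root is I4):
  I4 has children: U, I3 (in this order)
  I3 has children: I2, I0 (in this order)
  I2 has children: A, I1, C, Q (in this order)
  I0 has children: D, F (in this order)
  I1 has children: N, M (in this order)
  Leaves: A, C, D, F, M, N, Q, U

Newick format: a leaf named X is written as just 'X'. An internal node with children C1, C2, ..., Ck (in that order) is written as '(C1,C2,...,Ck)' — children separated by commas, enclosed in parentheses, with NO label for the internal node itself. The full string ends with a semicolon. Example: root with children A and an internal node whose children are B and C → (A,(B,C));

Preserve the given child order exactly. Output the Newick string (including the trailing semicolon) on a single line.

Answer: (U,((A,(N,M),C,Q),(D,F)));

Derivation:
internal I4 with children ['U', 'I3']
  leaf 'U' → 'U'
  internal I3 with children ['I2', 'I0']
    internal I2 with children ['A', 'I1', 'C', 'Q']
      leaf 'A' → 'A'
      internal I1 with children ['N', 'M']
        leaf 'N' → 'N'
        leaf 'M' → 'M'
      → '(N,M)'
      leaf 'C' → 'C'
      leaf 'Q' → 'Q'
    → '(A,(N,M),C,Q)'
    internal I0 with children ['D', 'F']
      leaf 'D' → 'D'
      leaf 'F' → 'F'
    → '(D,F)'
  → '((A,(N,M),C,Q),(D,F))'
→ '(U,((A,(N,M),C,Q),(D,F)))'
Final: (U,((A,(N,M),C,Q),(D,F)));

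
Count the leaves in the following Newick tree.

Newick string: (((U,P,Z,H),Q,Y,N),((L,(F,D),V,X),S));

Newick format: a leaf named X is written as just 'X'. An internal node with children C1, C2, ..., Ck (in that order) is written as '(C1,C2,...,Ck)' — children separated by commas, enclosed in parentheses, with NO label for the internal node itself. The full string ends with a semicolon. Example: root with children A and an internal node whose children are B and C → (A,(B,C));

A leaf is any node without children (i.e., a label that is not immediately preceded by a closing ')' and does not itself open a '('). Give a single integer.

Newick: (((U,P,Z,H),Q,Y,N),((L,(F,D),V,X),S));
Scan left-to-right; a leaf is any maximal label run not followed by '(':
  pos 3: leaf 'U' → count = 1
  pos 5: leaf 'P' → count = 2
  pos 7: leaf 'Z' → count = 3
  pos 9: leaf 'H' → count = 4
  pos 12: leaf 'Q' → count = 5
  pos 14: leaf 'Y' → count = 6
  pos 16: leaf 'N' → count = 7
  pos 21: leaf 'L' → count = 8
  pos 24: leaf 'F' → count = 9
  pos 26: leaf 'D' → count = 10
  pos 29: leaf 'V' → count = 11
  pos 31: leaf 'X' → count = 12
  pos 34: leaf 'S' → count = 13
Total leaves: 13

Answer: 13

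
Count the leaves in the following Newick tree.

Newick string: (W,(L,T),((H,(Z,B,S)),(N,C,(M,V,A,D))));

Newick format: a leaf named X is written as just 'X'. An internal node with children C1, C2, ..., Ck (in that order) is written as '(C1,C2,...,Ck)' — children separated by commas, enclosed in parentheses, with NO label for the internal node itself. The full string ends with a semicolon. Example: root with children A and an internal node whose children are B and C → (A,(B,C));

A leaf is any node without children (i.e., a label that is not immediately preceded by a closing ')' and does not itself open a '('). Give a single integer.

Answer: 13

Derivation:
Newick: (W,(L,T),((H,(Z,B,S)),(N,C,(M,V,A,D))));
Scan left-to-right; a leaf is any maximal label run not followed by '(':
  pos 1: leaf 'W' → count = 1
  pos 4: leaf 'L' → count = 2
  pos 6: leaf 'T' → count = 3
  pos 11: leaf 'H' → count = 4
  pos 14: leaf 'Z' → count = 5
  pos 16: leaf 'B' → count = 6
  pos 18: leaf 'S' → count = 7
  pos 23: leaf 'N' → count = 8
  pos 25: leaf 'C' → count = 9
  pos 28: leaf 'M' → count = 10
  pos 30: leaf 'V' → count = 11
  pos 32: leaf 'A' → count = 12
  pos 34: leaf 'D' → count = 13
Total leaves: 13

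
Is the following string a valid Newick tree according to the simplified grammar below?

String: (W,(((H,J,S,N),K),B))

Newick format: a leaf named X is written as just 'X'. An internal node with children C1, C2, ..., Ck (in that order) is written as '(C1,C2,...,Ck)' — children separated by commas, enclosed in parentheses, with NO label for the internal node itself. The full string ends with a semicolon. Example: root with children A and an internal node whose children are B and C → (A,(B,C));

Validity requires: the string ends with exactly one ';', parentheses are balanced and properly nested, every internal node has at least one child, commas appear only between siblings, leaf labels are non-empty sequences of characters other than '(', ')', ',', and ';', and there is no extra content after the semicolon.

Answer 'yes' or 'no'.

Input: (W,(((H,J,S,N),K),B))
Paren balance: 4 '(' vs 4 ')' OK
Ends with single ';': False
Full parse: FAILS (must end with ;)
Valid: False

Answer: no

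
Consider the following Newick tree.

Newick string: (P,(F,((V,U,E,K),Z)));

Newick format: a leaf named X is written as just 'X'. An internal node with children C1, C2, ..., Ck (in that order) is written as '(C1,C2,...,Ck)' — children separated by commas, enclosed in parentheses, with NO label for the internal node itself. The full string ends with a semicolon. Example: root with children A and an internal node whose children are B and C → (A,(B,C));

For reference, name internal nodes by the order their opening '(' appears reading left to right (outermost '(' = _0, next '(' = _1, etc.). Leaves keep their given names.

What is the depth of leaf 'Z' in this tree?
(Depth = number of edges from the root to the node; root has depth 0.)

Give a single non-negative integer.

Newick: (P,(F,((V,U,E,K),Z)));
Naming internals by '(' encounter order: outermost '(' = _0, next = _1, ...
Query node: Z
Path from root: _0 -> _1 -> _2 -> Z
Depth of Z: 3 (number of edges from root)

Answer: 3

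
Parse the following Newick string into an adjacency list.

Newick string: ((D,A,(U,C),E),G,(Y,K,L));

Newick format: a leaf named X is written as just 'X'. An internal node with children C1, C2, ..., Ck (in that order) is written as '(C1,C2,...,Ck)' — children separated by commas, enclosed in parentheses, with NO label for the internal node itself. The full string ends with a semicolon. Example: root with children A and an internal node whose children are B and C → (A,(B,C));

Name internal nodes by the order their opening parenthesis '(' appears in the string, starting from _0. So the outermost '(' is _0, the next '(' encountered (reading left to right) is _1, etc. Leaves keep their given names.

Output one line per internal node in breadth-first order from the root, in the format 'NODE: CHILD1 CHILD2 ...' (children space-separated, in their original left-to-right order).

Answer: _0: _1 G _3
_1: D A _2 E
_3: Y K L
_2: U C

Derivation:
Input: ((D,A,(U,C),E),G,(Y,K,L));
Scanning left-to-right, naming '(' by encounter order:
  pos 0: '(' -> open internal node _0 (depth 1)
  pos 1: '(' -> open internal node _1 (depth 2)
  pos 6: '(' -> open internal node _2 (depth 3)
  pos 10: ')' -> close internal node _2 (now at depth 2)
  pos 13: ')' -> close internal node _1 (now at depth 1)
  pos 17: '(' -> open internal node _3 (depth 2)
  pos 23: ')' -> close internal node _3 (now at depth 1)
  pos 24: ')' -> close internal node _0 (now at depth 0)
Total internal nodes: 4
BFS adjacency from root:
  _0: _1 G _3
  _1: D A _2 E
  _3: Y K L
  _2: U C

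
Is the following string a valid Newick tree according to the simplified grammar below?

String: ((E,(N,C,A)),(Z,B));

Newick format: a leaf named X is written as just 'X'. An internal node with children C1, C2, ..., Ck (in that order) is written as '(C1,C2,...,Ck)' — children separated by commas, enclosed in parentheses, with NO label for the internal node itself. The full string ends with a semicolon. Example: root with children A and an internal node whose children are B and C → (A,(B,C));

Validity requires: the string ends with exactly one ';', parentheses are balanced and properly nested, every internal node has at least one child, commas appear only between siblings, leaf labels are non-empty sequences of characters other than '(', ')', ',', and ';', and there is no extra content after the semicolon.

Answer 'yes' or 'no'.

Answer: yes

Derivation:
Input: ((E,(N,C,A)),(Z,B));
Paren balance: 4 '(' vs 4 ')' OK
Ends with single ';': True
Full parse: OK
Valid: True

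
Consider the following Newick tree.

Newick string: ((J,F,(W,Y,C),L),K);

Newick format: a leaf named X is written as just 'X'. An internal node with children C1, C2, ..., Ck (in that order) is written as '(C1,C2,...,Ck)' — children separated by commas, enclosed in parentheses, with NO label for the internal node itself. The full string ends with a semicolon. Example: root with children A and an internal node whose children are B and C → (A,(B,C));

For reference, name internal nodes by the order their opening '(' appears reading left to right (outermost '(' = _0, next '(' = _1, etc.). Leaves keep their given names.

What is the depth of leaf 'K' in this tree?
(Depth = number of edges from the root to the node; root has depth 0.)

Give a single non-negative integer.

Answer: 1

Derivation:
Newick: ((J,F,(W,Y,C),L),K);
Naming internals by '(' encounter order: outermost '(' = _0, next = _1, ...
Query node: K
Path from root: _0 -> K
Depth of K: 1 (number of edges from root)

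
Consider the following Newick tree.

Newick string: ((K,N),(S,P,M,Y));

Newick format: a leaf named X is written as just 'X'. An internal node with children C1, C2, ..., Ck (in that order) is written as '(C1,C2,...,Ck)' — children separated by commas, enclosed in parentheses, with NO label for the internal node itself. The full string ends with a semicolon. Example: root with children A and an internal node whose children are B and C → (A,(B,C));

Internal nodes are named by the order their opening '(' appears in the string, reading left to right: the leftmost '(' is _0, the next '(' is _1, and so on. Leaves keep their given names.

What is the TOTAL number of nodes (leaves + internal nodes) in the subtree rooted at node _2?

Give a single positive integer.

Newick: ((K,N),(S,P,M,Y));
Locate _2: it is the '(' at position 7 (the 3rd '(' reading left to right).
Query: subtree rooted at _2
_2: subtree_size = 1 + 4
  S: subtree_size = 1 + 0
  P: subtree_size = 1 + 0
  M: subtree_size = 1 + 0
  Y: subtree_size = 1 + 0
Total subtree size of _2: 5

Answer: 5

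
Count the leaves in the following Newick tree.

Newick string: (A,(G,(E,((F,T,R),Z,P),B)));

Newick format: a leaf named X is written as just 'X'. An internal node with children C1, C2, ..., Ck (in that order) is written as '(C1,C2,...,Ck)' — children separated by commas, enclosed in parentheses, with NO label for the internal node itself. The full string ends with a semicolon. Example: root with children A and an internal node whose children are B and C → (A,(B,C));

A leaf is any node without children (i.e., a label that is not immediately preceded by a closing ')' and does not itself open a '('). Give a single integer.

Newick: (A,(G,(E,((F,T,R),Z,P),B)));
Scan left-to-right; a leaf is any maximal label run not followed by '(':
  pos 1: leaf 'A' → count = 1
  pos 4: leaf 'G' → count = 2
  pos 7: leaf 'E' → count = 3
  pos 11: leaf 'F' → count = 4
  pos 13: leaf 'T' → count = 5
  pos 15: leaf 'R' → count = 6
  pos 18: leaf 'Z' → count = 7
  pos 20: leaf 'P' → count = 8
  pos 23: leaf 'B' → count = 9
Total leaves: 9

Answer: 9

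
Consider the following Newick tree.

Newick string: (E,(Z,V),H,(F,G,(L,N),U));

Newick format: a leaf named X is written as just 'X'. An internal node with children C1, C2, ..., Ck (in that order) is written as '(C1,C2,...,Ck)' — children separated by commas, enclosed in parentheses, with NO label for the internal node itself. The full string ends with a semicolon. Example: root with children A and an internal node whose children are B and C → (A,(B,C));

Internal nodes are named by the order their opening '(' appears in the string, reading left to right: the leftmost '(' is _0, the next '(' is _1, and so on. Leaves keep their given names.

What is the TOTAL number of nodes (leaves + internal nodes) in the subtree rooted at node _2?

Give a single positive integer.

Answer: 7

Derivation:
Newick: (E,(Z,V),H,(F,G,(L,N),U));
Locate _2: it is the '(' at position 11 (the 3rd '(' reading left to right).
Query: subtree rooted at _2
_2: subtree_size = 1 + 6
  F: subtree_size = 1 + 0
  G: subtree_size = 1 + 0
  _3: subtree_size = 1 + 2
    L: subtree_size = 1 + 0
    N: subtree_size = 1 + 0
  U: subtree_size = 1 + 0
Total subtree size of _2: 7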